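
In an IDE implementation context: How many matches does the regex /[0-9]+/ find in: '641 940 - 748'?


Pattern: /[0-9]+/ (int literals)
Input: '641 940 - 748'
Scanning for matches:
  Match 1: '641'
  Match 2: '940'
  Match 3: '748'
Total matches: 3

3


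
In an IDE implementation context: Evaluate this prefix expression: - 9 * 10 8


Parsing prefix expression: - 9 * 10 8
Step 1: Innermost operation '* 10 8'
  10 * 8 = 80
Step 2: Outer operation '- 9 [80]'
  9 - 80 = -71

-71


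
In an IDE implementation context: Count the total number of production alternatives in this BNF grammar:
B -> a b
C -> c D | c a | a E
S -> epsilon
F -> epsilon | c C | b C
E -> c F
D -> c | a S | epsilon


Counting alternatives per rule:
  B: 1 alternative(s)
  C: 3 alternative(s)
  S: 1 alternative(s)
  F: 3 alternative(s)
  E: 1 alternative(s)
  D: 3 alternative(s)
Sum: 1 + 3 + 1 + 3 + 1 + 3 = 12

12


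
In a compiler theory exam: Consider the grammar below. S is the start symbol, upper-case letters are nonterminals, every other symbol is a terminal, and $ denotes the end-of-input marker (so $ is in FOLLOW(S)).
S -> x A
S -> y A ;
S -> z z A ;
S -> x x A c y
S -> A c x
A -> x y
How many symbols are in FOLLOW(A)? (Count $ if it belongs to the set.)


S is the start symbol and does not occur in any rule body, so FOLLOW(S) = {$}.
Examining every occurrence of A in a rule body:
  S -> x A : A is at the right end -> add FOLLOW(S) = {$}
  S -> y A ; : A is followed by terminal ';' -> add ';'
  S -> z z A ; : A is followed by terminal ';' -> add ';' (already in the set)
  S -> x x A c y : A is followed by terminal 'c' -> add 'c'
  S -> A c x : A is followed by terminal 'c' -> add 'c' (already in the set)
  A -> x y : A does not occur in the body -> contributes nothing
FOLLOW(A) = {;, c, $}
Count: 3

3


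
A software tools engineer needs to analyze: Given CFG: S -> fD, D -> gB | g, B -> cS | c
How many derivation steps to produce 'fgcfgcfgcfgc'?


Grammar: S -> fD, D -> gB | g, B -> cS | c
Deriving 'fgcfgcfgcfgc':
Step 1: S -> fD => fD
Step 2: D -> gB => fgB
Step 3: B -> cS => fgcS
Step 4: S -> fD => fgcfD
Step 5: D -> gB => fgcfgB
Step 6: B -> cS => fgcfgcS
Step 7: S -> fD => fgcfgcfD
Step 8: D -> gB => fgcfgcfgB
Step 9: B -> cS => fgcfgcfgcS
Step 10: S -> fD => fgcfgcfgcfD
Step 11: D -> gB => fgcfgcfgcfgB
Step 12: B -> c => fgcfgcfgcfgc
Total derivation steps: 12

12


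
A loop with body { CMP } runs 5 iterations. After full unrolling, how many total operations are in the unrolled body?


Loop body operations: CMP (1 op per iteration)
Unrolling 5 iterations:
  Iteration 1: CMP (1 ops)
  Iteration 2: CMP (1 ops)
  Iteration 3: CMP (1 ops)
  Iteration 4: CMP (1 ops)
  Iteration 5: CMP (1 ops)
Total: 5 iterations * 1 ops/iter = 5 operations

5


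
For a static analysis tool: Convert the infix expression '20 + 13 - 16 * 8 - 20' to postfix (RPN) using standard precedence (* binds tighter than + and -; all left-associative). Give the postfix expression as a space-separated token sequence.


Applying the shunting-yard algorithm:
  Operand 20 -> output
  Push '+' onto operator stack -> op-stack: [+]
  Operand 13 -> output
  See '-' (prec 1); top '+' (prec 1) >= it -> pop '+' to output
  Push '-' onto operator stack -> op-stack: [-]
  Operand 16 -> output
  Push '*' onto operator stack -> op-stack: [-, *]
  Operand 8 -> output
  See '-' (prec 1); top '*' (prec 2) >= it -> pop '*' to output
  See '-' (prec 1); top '-' (prec 1) >= it -> pop '-' to output
  Push '-' onto operator stack -> op-stack: [-]
  Operand 20 -> output
  End of input: pop '-' to output
Postfix result: 20 13 + 16 8 * - 20 -

20 13 + 16 8 * - 20 -


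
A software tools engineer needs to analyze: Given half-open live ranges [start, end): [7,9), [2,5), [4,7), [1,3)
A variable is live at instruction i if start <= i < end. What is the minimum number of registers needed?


Live ranges:
  Var0: [7, 9)
  Var1: [2, 5)
  Var2: [4, 7)
  Var3: [1, 3)
Sweep-line events (position, delta, active):
  pos=1 start -> active=1
  pos=2 start -> active=2
  pos=3 end -> active=1
  pos=4 start -> active=2
  pos=5 end -> active=1
  pos=7 end -> active=0
  pos=7 start -> active=1
  pos=9 end -> active=0
Maximum simultaneous active: 2
Minimum registers needed: 2

2


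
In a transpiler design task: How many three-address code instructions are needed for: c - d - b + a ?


Expression: c - d - b + a
Generating three-address code (respecting * over +/- precedence):
  Instruction 1: t1 = c - d
  Instruction 2: t2 = t1 - b
  Instruction 3: t3 = t2 + a
Total instructions: 3

3


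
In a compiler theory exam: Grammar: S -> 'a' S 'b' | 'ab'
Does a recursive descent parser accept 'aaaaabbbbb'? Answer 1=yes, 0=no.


Grammar accepts strings of the form a^n b^n (n >= 1)
Word: 'aaaaabbbbb'
Counting: 5 a's and 5 b's
Check: 5 == 5? Yes
Derivation (S -> aSb applied 4 time(s), then S -> ab): S => aSb => aaSbb => aaaSbbb => aaaaSbbbb => aaaaabbbbb
Accepted

1


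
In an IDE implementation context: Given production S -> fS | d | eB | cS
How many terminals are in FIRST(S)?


Production: S -> fS | d | eB | cS
Examining each alternative for leading terminals:
  S -> fS : first terminal = 'f'
  S -> d : first terminal = 'd'
  S -> eB : first terminal = 'e'
  S -> cS : first terminal = 'c'
FIRST(S) = {c, d, e, f}
Count: 4

4


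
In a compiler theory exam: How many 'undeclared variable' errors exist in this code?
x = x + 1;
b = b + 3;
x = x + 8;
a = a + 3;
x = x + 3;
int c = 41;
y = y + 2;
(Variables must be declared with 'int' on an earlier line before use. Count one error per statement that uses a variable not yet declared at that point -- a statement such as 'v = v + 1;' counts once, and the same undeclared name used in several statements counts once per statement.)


Scanning code line by line:
  Line 1: use 'x' -> ERROR (undeclared)
  Line 2: use 'b' -> ERROR (undeclared)
  Line 3: use 'x' -> ERROR (undeclared)
  Line 4: use 'a' -> ERROR (undeclared)
  Line 5: use 'x' -> ERROR (undeclared)
  Line 6: declare 'c' -> declared = ['c']
  Line 7: use 'y' -> ERROR (undeclared)
Total undeclared variable errors: 6

6


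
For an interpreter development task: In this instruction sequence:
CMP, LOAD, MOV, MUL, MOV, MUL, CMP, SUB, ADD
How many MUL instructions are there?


Scanning instruction sequence for MUL:
  Position 1: CMP
  Position 2: LOAD
  Position 3: MOV
  Position 4: MUL <- MATCH
  Position 5: MOV
  Position 6: MUL <- MATCH
  Position 7: CMP
  Position 8: SUB
  Position 9: ADD
Matches at positions: [4, 6]
Total MUL count: 2

2


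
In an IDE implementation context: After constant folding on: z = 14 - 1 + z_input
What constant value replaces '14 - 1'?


Identifying constant sub-expression:
  Original: z = 14 - 1 + z_input
  14 and 1 are both compile-time constants
  Evaluating: 14 - 1 = 13
  After folding: z = 13 + z_input

13


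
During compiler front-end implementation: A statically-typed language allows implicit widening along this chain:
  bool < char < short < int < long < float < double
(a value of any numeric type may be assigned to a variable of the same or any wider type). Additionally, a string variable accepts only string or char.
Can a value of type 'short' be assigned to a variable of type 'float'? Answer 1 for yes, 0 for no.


Target variable type: float
Source value type: short
Numeric ranks: short=2, float=5
Widening allowed iff rank(source) <= rank(target): 2 <= 5? Yes
Result: 1

1


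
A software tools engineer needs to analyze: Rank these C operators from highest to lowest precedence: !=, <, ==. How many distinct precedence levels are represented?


Looking up precedence for each operator:
  != -> precedence 3
  < -> precedence 4
  == -> precedence 3
Sorted highest to lowest: <, !=, ==
Distinct precedence values: [4, 3]
Number of distinct levels: 2

2


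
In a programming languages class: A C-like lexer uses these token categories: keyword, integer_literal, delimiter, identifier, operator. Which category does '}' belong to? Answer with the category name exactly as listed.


Token: '}'
Checking categories:
  identifier: no
  integer_literal: no
  operator: no
  keyword: no
  delimiter: YES
Category: delimiter

delimiter


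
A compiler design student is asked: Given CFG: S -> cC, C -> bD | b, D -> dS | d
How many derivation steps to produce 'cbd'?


Grammar: S -> cC, C -> bD | b, D -> dS | d
Deriving 'cbd':
Step 1: S -> cC => cC
Step 2: C -> bD => cbD
Step 3: D -> d => cbd
Total derivation steps: 3

3


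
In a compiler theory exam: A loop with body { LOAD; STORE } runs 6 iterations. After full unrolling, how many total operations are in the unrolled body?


Loop body operations: LOAD, STORE (2 ops per iteration)
Unrolling 6 iterations:
  Iteration 1: LOAD, STORE (2 ops)
  Iteration 2: LOAD, STORE (2 ops)
  Iteration 3: LOAD, STORE (2 ops)
  Iteration 4: LOAD, STORE (2 ops)
  Iteration 5: LOAD, STORE (2 ops)
  Iteration 6: LOAD, STORE (2 ops)
Total: 6 iterations * 2 ops/iter = 12 operations

12


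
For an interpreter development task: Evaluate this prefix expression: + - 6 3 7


Parsing prefix expression: + - 6 3 7
Step 1: Innermost operation '- 6 3'
  6 - 3 = 3
Step 2: Outer operation '+ [3] 7'
  3 + 7 = 10

10


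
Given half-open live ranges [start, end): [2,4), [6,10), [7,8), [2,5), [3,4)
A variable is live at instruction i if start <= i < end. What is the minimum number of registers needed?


Live ranges:
  Var0: [2, 4)
  Var1: [6, 10)
  Var2: [7, 8)
  Var3: [2, 5)
  Var4: [3, 4)
Sweep-line events (position, delta, active):
  pos=2 start -> active=1
  pos=2 start -> active=2
  pos=3 start -> active=3
  pos=4 end -> active=2
  pos=4 end -> active=1
  pos=5 end -> active=0
  pos=6 start -> active=1
  pos=7 start -> active=2
  pos=8 end -> active=1
  pos=10 end -> active=0
Maximum simultaneous active: 3
Minimum registers needed: 3

3


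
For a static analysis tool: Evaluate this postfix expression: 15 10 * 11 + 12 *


Processing tokens left to right:
Push 15, Push 10
Pop 15 and 10, compute 15 * 10 = 150, push 150
Push 11
Pop 150 and 11, compute 150 + 11 = 161, push 161
Push 12
Pop 161 and 12, compute 161 * 12 = 1932, push 1932
Stack result: 1932

1932


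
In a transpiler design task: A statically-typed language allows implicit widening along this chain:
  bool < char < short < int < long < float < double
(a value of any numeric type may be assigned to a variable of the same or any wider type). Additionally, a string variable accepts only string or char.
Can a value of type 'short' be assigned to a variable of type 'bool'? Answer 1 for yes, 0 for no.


Target variable type: bool
Source value type: short
Numeric ranks: short=2, bool=0
Widening allowed iff rank(source) <= rank(target): 2 <= 0? No
Result: 0

0


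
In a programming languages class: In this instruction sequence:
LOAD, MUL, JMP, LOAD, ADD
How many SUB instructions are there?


Scanning instruction sequence for SUB:
  Position 1: LOAD
  Position 2: MUL
  Position 3: JMP
  Position 4: LOAD
  Position 5: ADD
Matches at positions: []
Total SUB count: 0

0


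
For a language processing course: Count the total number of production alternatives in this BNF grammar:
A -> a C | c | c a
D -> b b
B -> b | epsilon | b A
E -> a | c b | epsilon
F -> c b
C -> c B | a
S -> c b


Counting alternatives per rule:
  A: 3 alternative(s)
  D: 1 alternative(s)
  B: 3 alternative(s)
  E: 3 alternative(s)
  F: 1 alternative(s)
  C: 2 alternative(s)
  S: 1 alternative(s)
Sum: 3 + 1 + 3 + 3 + 1 + 2 + 1 = 14

14


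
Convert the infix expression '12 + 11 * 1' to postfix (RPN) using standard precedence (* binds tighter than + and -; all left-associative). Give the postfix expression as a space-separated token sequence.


Applying the shunting-yard algorithm:
  Operand 12 -> output
  Push '+' onto operator stack -> op-stack: [+]
  Operand 11 -> output
  Push '*' onto operator stack -> op-stack: [+, *]
  Operand 1 -> output
  End of input: pop '*' to output
  End of input: pop '+' to output
Postfix result: 12 11 1 * +

12 11 1 * +


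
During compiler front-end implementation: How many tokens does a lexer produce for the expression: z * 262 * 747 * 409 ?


Scanning 'z * 262 * 747 * 409'
Token 1: 'z' -> identifier
Token 2: '*' -> operator
Token 3: '262' -> integer_literal
Token 4: '*' -> operator
Token 5: '747' -> integer_literal
Token 6: '*' -> operator
Token 7: '409' -> integer_literal
Total tokens: 7

7


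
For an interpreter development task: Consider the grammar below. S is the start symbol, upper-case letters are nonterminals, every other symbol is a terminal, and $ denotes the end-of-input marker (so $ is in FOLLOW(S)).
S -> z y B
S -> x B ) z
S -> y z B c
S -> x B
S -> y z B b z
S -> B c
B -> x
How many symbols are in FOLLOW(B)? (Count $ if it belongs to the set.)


S is the start symbol and does not occur in any rule body, so FOLLOW(S) = {$}.
Examining every occurrence of B in a rule body:
  S -> z y B : B is at the right end -> add FOLLOW(S) = {$}
  S -> x B ) z : B is followed by terminal ')' -> add ')'
  S -> y z B c : B is followed by terminal 'c' -> add 'c'
  S -> x B : B is at the right end -> add FOLLOW(S) = {$} (already in the set)
  S -> y z B b z : B is followed by terminal 'b' -> add 'b'
  S -> B c : B is followed by terminal 'c' -> add 'c' (already in the set)
  B -> x : B does not occur in the body -> contributes nothing
FOLLOW(B) = {), b, c, $}
Count: 4

4


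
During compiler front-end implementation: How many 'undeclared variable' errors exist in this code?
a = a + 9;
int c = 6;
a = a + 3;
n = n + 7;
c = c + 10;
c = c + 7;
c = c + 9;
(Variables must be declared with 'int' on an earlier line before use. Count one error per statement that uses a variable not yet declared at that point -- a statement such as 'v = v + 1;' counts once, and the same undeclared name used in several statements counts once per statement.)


Scanning code line by line:
  Line 1: use 'a' -> ERROR (undeclared)
  Line 2: declare 'c' -> declared = ['c']
  Line 3: use 'a' -> ERROR (undeclared)
  Line 4: use 'n' -> ERROR (undeclared)
  Line 5: use 'c' -> OK (declared)
  Line 6: use 'c' -> OK (declared)
  Line 7: use 'c' -> OK (declared)
Total undeclared variable errors: 3

3


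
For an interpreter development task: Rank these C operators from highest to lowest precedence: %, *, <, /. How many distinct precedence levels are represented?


Looking up precedence for each operator:
  % -> precedence 6
  * -> precedence 6
  < -> precedence 4
  / -> precedence 6
Sorted highest to lowest: %, *, /, <
Distinct precedence values: [6, 4]
Number of distinct levels: 2

2


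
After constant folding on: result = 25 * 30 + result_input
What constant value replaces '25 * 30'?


Identifying constant sub-expression:
  Original: result = 25 * 30 + result_input
  25 and 30 are both compile-time constants
  Evaluating: 25 * 30 = 750
  After folding: result = 750 + result_input

750


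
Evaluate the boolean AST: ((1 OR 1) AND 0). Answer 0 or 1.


Step 1: Evaluate inner node
  1 OR 1 = 1
Step 2: Evaluate root node
  1 AND 0 = 0

0


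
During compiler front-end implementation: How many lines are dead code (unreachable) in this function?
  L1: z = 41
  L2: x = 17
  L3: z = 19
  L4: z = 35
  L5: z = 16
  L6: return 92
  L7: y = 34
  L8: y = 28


Analyzing control flow:
  L1: reachable (before return)
  L2: reachable (before return)
  L3: reachable (before return)
  L4: reachable (before return)
  L5: reachable (before return)
  L6: reachable (return statement)
  L7: DEAD (after return at L6)
  L8: DEAD (after return at L6)
Return at L6, total lines = 8
Dead lines: L7 through L8
Count: 2

2


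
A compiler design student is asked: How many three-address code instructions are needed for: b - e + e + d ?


Expression: b - e + e + d
Generating three-address code (respecting * over +/- precedence):
  Instruction 1: t1 = b - e
  Instruction 2: t2 = t1 + e
  Instruction 3: t3 = t2 + d
Total instructions: 3

3


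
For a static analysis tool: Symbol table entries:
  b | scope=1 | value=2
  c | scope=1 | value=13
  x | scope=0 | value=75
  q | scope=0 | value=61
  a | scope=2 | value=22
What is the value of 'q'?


Searching symbol table for 'q':
  b | scope=1 | value=2
  c | scope=1 | value=13
  x | scope=0 | value=75
  q | scope=0 | value=61 <- MATCH
  a | scope=2 | value=22
Found 'q' at scope 0 with value 61

61


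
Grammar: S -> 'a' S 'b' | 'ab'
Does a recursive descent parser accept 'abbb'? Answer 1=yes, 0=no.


Grammar accepts strings of the form a^n b^n (n >= 1)
Word: 'abbb'
Counting: 1 a's and 3 b's
Check: 1 == 3? No
Mismatch: a-count != b-count
Rejected

0


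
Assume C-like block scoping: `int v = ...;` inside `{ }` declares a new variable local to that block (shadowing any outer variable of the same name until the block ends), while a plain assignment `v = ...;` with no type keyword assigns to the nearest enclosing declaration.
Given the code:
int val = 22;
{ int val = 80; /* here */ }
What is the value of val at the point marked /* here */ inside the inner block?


Analyzing scoping rules:
Outer scope: declares val = 22
Inner block: 'int val = 80;' declares a NEW val that shadows the outer one
Inside the block the inner declaration is in scope -> 80
Result: 80

80


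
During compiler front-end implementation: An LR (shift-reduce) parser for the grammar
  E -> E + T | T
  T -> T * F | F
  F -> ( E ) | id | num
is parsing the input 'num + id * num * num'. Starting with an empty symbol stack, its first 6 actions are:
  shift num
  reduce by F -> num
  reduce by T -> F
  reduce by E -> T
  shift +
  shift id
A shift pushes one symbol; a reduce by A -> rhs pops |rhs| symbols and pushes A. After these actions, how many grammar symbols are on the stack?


Tracking the symbol stack through each action:
  Action 1: shift 'num' : push -> stack = [num] (size 1)
  Action 2: reduce by F -> num : pop 1, push F -> stack = [F] (size 1)
  Action 3: reduce by T -> F : pop 1, push T -> stack = [T] (size 1)
  Action 4: reduce by E -> T : pop 1, push E -> stack = [E] (size 1)
  Action 5: shift '+' : push -> stack = [E, +] (size 2)
  Action 6: shift 'id' : push -> stack = [E, +, id] (size 3)
Final stack size: 3

3


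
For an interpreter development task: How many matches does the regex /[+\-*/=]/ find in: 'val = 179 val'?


Pattern: /[+\-*/=]/ (operators)
Input: 'val = 179 val'
Scanning for matches:
  Match 1: '='
Total matches: 1

1


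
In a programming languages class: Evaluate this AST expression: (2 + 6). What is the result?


Expression: (2 + 6)
Evaluating step by step:
  2 + 6 = 8
Result: 8

8


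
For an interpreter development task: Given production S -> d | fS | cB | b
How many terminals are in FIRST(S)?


Production: S -> d | fS | cB | b
Examining each alternative for leading terminals:
  S -> d : first terminal = 'd'
  S -> fS : first terminal = 'f'
  S -> cB : first terminal = 'c'
  S -> b : first terminal = 'b'
FIRST(S) = {b, c, d, f}
Count: 4

4


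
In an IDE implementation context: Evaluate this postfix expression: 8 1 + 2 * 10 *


Processing tokens left to right:
Push 8, Push 1
Pop 8 and 1, compute 8 + 1 = 9, push 9
Push 2
Pop 9 and 2, compute 9 * 2 = 18, push 18
Push 10
Pop 18 and 10, compute 18 * 10 = 180, push 180
Stack result: 180

180


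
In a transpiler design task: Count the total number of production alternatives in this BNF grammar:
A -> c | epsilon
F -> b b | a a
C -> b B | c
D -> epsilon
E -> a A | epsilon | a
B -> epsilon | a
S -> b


Counting alternatives per rule:
  A: 2 alternative(s)
  F: 2 alternative(s)
  C: 2 alternative(s)
  D: 1 alternative(s)
  E: 3 alternative(s)
  B: 2 alternative(s)
  S: 1 alternative(s)
Sum: 2 + 2 + 2 + 1 + 3 + 2 + 1 = 13

13


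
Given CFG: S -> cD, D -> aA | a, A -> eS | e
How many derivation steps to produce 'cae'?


Grammar: S -> cD, D -> aA | a, A -> eS | e
Deriving 'cae':
Step 1: S -> cD => cD
Step 2: D -> aA => caA
Step 3: A -> e => cae
Total derivation steps: 3

3


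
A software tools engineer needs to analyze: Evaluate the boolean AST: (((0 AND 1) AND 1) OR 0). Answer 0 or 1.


Step 1: Evaluate inner node
  0 AND 1 = 0
Step 2: Evaluate next node
  0 AND 1 = 0
Step 3: Evaluate root node
  0 OR 0 = 0

0


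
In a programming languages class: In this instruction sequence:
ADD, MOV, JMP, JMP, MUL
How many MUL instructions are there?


Scanning instruction sequence for MUL:
  Position 1: ADD
  Position 2: MOV
  Position 3: JMP
  Position 4: JMP
  Position 5: MUL <- MATCH
Matches at positions: [5]
Total MUL count: 1

1


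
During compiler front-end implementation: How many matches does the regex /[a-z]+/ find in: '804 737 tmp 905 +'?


Pattern: /[a-z]+/ (identifiers)
Input: '804 737 tmp 905 +'
Scanning for matches:
  Match 1: 'tmp'
Total matches: 1

1


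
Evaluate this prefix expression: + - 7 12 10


Parsing prefix expression: + - 7 12 10
Step 1: Innermost operation '- 7 12'
  7 - 12 = -5
Step 2: Outer operation '+ [-5] 10'
  -5 + 10 = 5

5


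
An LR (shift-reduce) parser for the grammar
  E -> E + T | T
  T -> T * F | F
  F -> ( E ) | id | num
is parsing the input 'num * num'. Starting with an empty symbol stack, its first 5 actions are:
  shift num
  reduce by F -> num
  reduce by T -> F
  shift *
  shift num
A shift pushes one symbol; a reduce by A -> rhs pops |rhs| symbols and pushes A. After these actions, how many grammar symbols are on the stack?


Tracking the symbol stack through each action:
  Action 1: shift 'num' : push -> stack = [num] (size 1)
  Action 2: reduce by F -> num : pop 1, push F -> stack = [F] (size 1)
  Action 3: reduce by T -> F : pop 1, push T -> stack = [T] (size 1)
  Action 4: shift '*' : push -> stack = [T, *] (size 2)
  Action 5: shift 'num' : push -> stack = [T, *, num] (size 3)
Final stack size: 3

3


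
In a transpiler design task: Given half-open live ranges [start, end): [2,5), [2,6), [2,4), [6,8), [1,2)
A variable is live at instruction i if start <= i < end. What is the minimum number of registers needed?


Live ranges:
  Var0: [2, 5)
  Var1: [2, 6)
  Var2: [2, 4)
  Var3: [6, 8)
  Var4: [1, 2)
Sweep-line events (position, delta, active):
  pos=1 start -> active=1
  pos=2 end -> active=0
  pos=2 start -> active=1
  pos=2 start -> active=2
  pos=2 start -> active=3
  pos=4 end -> active=2
  pos=5 end -> active=1
  pos=6 end -> active=0
  pos=6 start -> active=1
  pos=8 end -> active=0
Maximum simultaneous active: 3
Minimum registers needed: 3

3


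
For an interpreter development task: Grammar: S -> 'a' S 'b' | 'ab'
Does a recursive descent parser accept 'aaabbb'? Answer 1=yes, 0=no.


Grammar accepts strings of the form a^n b^n (n >= 1)
Word: 'aaabbb'
Counting: 3 a's and 3 b's
Check: 3 == 3? Yes
Derivation (S -> aSb applied 2 time(s), then S -> ab): S => aSb => aaSbb => aaabbb
Accepted

1


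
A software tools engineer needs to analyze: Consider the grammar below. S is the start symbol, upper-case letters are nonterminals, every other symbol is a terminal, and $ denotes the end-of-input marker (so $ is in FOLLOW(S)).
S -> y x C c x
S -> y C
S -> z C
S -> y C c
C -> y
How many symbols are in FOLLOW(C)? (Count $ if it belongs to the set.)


S is the start symbol and does not occur in any rule body, so FOLLOW(S) = {$}.
Examining every occurrence of C in a rule body:
  S -> y x C c x : C is followed by terminal 'c' -> add 'c'
  S -> y C : C is at the right end -> add FOLLOW(S) = {$}
  S -> z C : C is at the right end -> add FOLLOW(S) = {$} (already in the set)
  S -> y C c : C is followed by terminal 'c' -> add 'c' (already in the set)
  C -> y : C does not occur in the body -> contributes nothing
FOLLOW(C) = {c, $}
Count: 2

2


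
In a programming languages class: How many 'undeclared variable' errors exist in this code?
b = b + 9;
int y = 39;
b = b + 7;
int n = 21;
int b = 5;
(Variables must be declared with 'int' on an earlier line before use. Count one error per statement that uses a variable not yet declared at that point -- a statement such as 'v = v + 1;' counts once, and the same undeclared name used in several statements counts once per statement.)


Scanning code line by line:
  Line 1: use 'b' -> ERROR (undeclared)
  Line 2: declare 'y' -> declared = ['y']
  Line 3: use 'b' -> ERROR (undeclared)
  Line 4: declare 'n' -> declared = ['n', 'y']
  Line 5: declare 'b' -> declared = ['b', 'n', 'y']
Total undeclared variable errors: 2

2


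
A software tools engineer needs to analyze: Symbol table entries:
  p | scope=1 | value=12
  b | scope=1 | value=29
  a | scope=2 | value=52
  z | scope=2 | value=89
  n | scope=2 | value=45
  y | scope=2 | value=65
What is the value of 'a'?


Searching symbol table for 'a':
  p | scope=1 | value=12
  b | scope=1 | value=29
  a | scope=2 | value=52 <- MATCH
  z | scope=2 | value=89
  n | scope=2 | value=45
  y | scope=2 | value=65
Found 'a' at scope 2 with value 52

52


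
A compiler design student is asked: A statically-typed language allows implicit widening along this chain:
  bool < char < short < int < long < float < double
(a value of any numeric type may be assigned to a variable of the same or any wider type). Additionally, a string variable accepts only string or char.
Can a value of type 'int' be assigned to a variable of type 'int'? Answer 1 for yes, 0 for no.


Target variable type: int
Source value type: int
Numeric ranks: int=3, int=3
Widening allowed iff rank(source) <= rank(target): 3 <= 3? Yes
Result: 1

1


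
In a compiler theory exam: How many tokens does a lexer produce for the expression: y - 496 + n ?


Scanning 'y - 496 + n'
Token 1: 'y' -> identifier
Token 2: '-' -> operator
Token 3: '496' -> integer_literal
Token 4: '+' -> operator
Token 5: 'n' -> identifier
Total tokens: 5

5


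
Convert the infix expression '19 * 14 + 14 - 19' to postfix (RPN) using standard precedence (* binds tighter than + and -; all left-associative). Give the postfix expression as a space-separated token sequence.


Applying the shunting-yard algorithm:
  Operand 19 -> output
  Push '*' onto operator stack -> op-stack: [*]
  Operand 14 -> output
  See '+' (prec 1); top '*' (prec 2) >= it -> pop '*' to output
  Push '+' onto operator stack -> op-stack: [+]
  Operand 14 -> output
  See '-' (prec 1); top '+' (prec 1) >= it -> pop '+' to output
  Push '-' onto operator stack -> op-stack: [-]
  Operand 19 -> output
  End of input: pop '-' to output
Postfix result: 19 14 * 14 + 19 -

19 14 * 14 + 19 -


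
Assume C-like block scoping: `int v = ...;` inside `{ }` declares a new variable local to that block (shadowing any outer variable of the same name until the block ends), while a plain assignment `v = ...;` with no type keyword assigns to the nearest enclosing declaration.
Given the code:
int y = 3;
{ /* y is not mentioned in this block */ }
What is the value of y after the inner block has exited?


Analyzing scoping rules:
Outer scope: declares y = 3
Inner block: y is neither redeclared nor assigned -> unchanged
After the block -> 3
Result: 3

3


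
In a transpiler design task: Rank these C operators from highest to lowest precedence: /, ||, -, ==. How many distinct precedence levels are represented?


Looking up precedence for each operator:
  / -> precedence 6
  || -> precedence 1
  - -> precedence 5
  == -> precedence 3
Sorted highest to lowest: /, -, ==, ||
Distinct precedence values: [6, 5, 3, 1]
Number of distinct levels: 4

4


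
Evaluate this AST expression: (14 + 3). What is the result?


Expression: (14 + 3)
Evaluating step by step:
  14 + 3 = 17
Result: 17

17


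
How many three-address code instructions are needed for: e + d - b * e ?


Expression: e + d - b * e
Generating three-address code (respecting * over +/- precedence):
  Instruction 1: t1 = b * e
  Instruction 2: t2 = e + d
  Instruction 3: t3 = t2 - t1
Total instructions: 3

3


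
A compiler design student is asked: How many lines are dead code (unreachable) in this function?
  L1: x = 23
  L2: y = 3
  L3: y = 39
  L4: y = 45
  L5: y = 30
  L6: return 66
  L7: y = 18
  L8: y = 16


Analyzing control flow:
  L1: reachable (before return)
  L2: reachable (before return)
  L3: reachable (before return)
  L4: reachable (before return)
  L5: reachable (before return)
  L6: reachable (return statement)
  L7: DEAD (after return at L6)
  L8: DEAD (after return at L6)
Return at L6, total lines = 8
Dead lines: L7 through L8
Count: 2

2


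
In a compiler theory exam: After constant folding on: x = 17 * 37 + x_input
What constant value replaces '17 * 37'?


Identifying constant sub-expression:
  Original: x = 17 * 37 + x_input
  17 and 37 are both compile-time constants
  Evaluating: 17 * 37 = 629
  After folding: x = 629 + x_input

629


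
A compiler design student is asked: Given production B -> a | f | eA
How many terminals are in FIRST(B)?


Production: B -> a | f | eA
Examining each alternative for leading terminals:
  B -> a : first terminal = 'a'
  B -> f : first terminal = 'f'
  B -> eA : first terminal = 'e'
FIRST(B) = {a, e, f}
Count: 3

3


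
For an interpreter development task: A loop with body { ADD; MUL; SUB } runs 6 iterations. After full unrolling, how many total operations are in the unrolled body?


Loop body operations: ADD, MUL, SUB (3 ops per iteration)
Unrolling 6 iterations:
  Iteration 1: ADD, MUL, SUB (3 ops)
  Iteration 2: ADD, MUL, SUB (3 ops)
  Iteration 3: ADD, MUL, SUB (3 ops)
  Iteration 4: ADD, MUL, SUB (3 ops)
  Iteration 5: ADD, MUL, SUB (3 ops)
  Iteration 6: ADD, MUL, SUB (3 ops)
Total: 6 iterations * 3 ops/iter = 18 operations

18


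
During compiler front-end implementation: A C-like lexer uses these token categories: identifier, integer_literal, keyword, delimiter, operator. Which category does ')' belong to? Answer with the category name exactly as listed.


Token: ')'
Checking categories:
  identifier: no
  integer_literal: no
  operator: no
  keyword: no
  delimiter: YES
Category: delimiter

delimiter


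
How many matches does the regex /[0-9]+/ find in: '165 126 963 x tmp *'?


Pattern: /[0-9]+/ (int literals)
Input: '165 126 963 x tmp *'
Scanning for matches:
  Match 1: '165'
  Match 2: '126'
  Match 3: '963'
Total matches: 3

3


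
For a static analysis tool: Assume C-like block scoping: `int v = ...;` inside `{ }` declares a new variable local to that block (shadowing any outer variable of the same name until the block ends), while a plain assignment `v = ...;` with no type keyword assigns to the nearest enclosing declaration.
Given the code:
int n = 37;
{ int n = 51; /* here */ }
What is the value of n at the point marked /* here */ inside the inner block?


Analyzing scoping rules:
Outer scope: declares n = 37
Inner block: 'int n = 51;' declares a NEW n that shadows the outer one
Inside the block the inner declaration is in scope -> 51
Result: 51

51


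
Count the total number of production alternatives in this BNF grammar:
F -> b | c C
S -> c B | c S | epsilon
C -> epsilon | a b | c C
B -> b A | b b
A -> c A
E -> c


Counting alternatives per rule:
  F: 2 alternative(s)
  S: 3 alternative(s)
  C: 3 alternative(s)
  B: 2 alternative(s)
  A: 1 alternative(s)
  E: 1 alternative(s)
Sum: 2 + 3 + 3 + 2 + 1 + 1 = 12

12


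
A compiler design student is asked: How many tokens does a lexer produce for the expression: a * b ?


Scanning 'a * b'
Token 1: 'a' -> identifier
Token 2: '*' -> operator
Token 3: 'b' -> identifier
Total tokens: 3

3


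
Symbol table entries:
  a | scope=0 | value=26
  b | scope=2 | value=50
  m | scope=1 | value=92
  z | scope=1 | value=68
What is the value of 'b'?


Searching symbol table for 'b':
  a | scope=0 | value=26
  b | scope=2 | value=50 <- MATCH
  m | scope=1 | value=92
  z | scope=1 | value=68
Found 'b' at scope 2 with value 50

50


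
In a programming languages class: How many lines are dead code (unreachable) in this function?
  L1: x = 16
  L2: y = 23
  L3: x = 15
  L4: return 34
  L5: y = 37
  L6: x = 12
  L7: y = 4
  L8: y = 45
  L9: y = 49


Analyzing control flow:
  L1: reachable (before return)
  L2: reachable (before return)
  L3: reachable (before return)
  L4: reachable (return statement)
  L5: DEAD (after return at L4)
  L6: DEAD (after return at L4)
  L7: DEAD (after return at L4)
  L8: DEAD (after return at L4)
  L9: DEAD (after return at L4)
Return at L4, total lines = 9
Dead lines: L5 through L9
Count: 5

5


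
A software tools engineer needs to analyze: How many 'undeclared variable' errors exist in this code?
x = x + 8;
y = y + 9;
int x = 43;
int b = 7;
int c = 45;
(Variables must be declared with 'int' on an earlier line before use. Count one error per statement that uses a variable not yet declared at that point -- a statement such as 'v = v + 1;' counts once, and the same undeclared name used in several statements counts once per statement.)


Scanning code line by line:
  Line 1: use 'x' -> ERROR (undeclared)
  Line 2: use 'y' -> ERROR (undeclared)
  Line 3: declare 'x' -> declared = ['x']
  Line 4: declare 'b' -> declared = ['b', 'x']
  Line 5: declare 'c' -> declared = ['b', 'c', 'x']
Total undeclared variable errors: 2

2


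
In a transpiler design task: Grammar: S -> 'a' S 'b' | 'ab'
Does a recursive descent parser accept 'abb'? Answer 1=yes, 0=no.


Grammar accepts strings of the form a^n b^n (n >= 1)
Word: 'abb'
Counting: 1 a's and 2 b's
Check: 1 == 2? No
Mismatch: a-count != b-count
Rejected

0


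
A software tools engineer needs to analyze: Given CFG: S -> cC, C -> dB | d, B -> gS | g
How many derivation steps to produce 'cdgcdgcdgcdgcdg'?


Grammar: S -> cC, C -> dB | d, B -> gS | g
Deriving 'cdgcdgcdgcdgcdg':
Step 1: S -> cC => cC
Step 2: C -> dB => cdB
Step 3: B -> gS => cdgS
Step 4: S -> cC => cdgcC
Step 5: C -> dB => cdgcdB
Step 6: B -> gS => cdgcdgS
Step 7: S -> cC => cdgcdgcC
Step 8: C -> dB => cdgcdgcdB
Step 9: B -> gS => cdgcdgcdgS
Step 10: S -> cC => cdgcdgcdgcC
Step 11: C -> dB => cdgcdgcdgcdB
Step 12: B -> gS => cdgcdgcdgcdgS
Step 13: S -> cC => cdgcdgcdgcdgcC
Step 14: C -> dB => cdgcdgcdgcdgcdB
Step 15: B -> g => cdgcdgcdgcdgcdg
Total derivation steps: 15

15


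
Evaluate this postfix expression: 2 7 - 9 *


Processing tokens left to right:
Push 2, Push 7
Pop 2 and 7, compute 2 - 7 = -5, push -5
Push 9
Pop -5 and 9, compute -5 * 9 = -45, push -45
Stack result: -45

-45


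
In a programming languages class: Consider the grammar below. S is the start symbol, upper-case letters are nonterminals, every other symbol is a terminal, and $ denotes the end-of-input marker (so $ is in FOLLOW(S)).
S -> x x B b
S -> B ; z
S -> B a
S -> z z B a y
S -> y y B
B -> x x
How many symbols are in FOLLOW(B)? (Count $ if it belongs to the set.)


S is the start symbol and does not occur in any rule body, so FOLLOW(S) = {$}.
Examining every occurrence of B in a rule body:
  S -> x x B b : B is followed by terminal 'b' -> add 'b'
  S -> B ; z : B is followed by terminal ';' -> add ';'
  S -> B a : B is followed by terminal 'a' -> add 'a'
  S -> z z B a y : B is followed by terminal 'a' -> add 'a' (already in the set)
  S -> y y B : B is at the right end -> add FOLLOW(S) = {$}
  B -> x x : B does not occur in the body -> contributes nothing
FOLLOW(B) = {;, a, b, $}
Count: 4

4


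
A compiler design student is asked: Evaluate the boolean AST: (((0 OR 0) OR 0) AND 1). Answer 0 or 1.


Step 1: Evaluate inner node
  0 OR 0 = 0
Step 2: Evaluate next node
  0 OR 0 = 0
Step 3: Evaluate root node
  0 AND 1 = 0

0


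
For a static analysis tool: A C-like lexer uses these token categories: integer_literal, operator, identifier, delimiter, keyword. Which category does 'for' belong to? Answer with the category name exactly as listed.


Token: 'for'
Checking categories:
  identifier: no
  integer_literal: no
  operator: no
  keyword: YES
  delimiter: no
Category: keyword

keyword


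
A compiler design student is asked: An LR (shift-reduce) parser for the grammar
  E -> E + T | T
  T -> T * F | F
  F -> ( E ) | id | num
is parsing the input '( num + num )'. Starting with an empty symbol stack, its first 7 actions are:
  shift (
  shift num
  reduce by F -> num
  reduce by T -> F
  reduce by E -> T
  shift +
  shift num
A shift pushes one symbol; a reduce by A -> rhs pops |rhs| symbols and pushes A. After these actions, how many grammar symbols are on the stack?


Tracking the symbol stack through each action:
  Action 1: shift '(' : push -> stack = [(] (size 1)
  Action 2: shift 'num' : push -> stack = [(, num] (size 2)
  Action 3: reduce by F -> num : pop 1, push F -> stack = [(, F] (size 2)
  Action 4: reduce by T -> F : pop 1, push T -> stack = [(, T] (size 2)
  Action 5: reduce by E -> T : pop 1, push E -> stack = [(, E] (size 2)
  Action 6: shift '+' : push -> stack = [(, E, +] (size 3)
  Action 7: shift 'num' : push -> stack = [(, E, +, num] (size 4)
Final stack size: 4

4


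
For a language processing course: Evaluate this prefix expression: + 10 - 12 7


Parsing prefix expression: + 10 - 12 7
Step 1: Innermost operation '- 12 7'
  12 - 7 = 5
Step 2: Outer operation '+ 10 [5]'
  10 + 5 = 15

15


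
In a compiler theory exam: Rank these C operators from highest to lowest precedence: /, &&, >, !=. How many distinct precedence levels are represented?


Looking up precedence for each operator:
  / -> precedence 6
  && -> precedence 2
  > -> precedence 4
  != -> precedence 3
Sorted highest to lowest: /, >, !=, &&
Distinct precedence values: [6, 4, 3, 2]
Number of distinct levels: 4

4


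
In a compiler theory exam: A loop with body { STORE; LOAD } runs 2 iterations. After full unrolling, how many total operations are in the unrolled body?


Loop body operations: STORE, LOAD (2 ops per iteration)
Unrolling 2 iterations:
  Iteration 1: STORE, LOAD (2 ops)
  Iteration 2: STORE, LOAD (2 ops)
Total: 2 iterations * 2 ops/iter = 4 operations

4


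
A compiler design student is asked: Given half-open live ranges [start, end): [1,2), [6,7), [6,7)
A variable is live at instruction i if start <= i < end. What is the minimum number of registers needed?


Live ranges:
  Var0: [1, 2)
  Var1: [6, 7)
  Var2: [6, 7)
Sweep-line events (position, delta, active):
  pos=1 start -> active=1
  pos=2 end -> active=0
  pos=6 start -> active=1
  pos=6 start -> active=2
  pos=7 end -> active=1
  pos=7 end -> active=0
Maximum simultaneous active: 2
Minimum registers needed: 2

2


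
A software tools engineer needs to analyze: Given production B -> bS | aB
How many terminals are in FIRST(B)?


Production: B -> bS | aB
Examining each alternative for leading terminals:
  B -> bS : first terminal = 'b'
  B -> aB : first terminal = 'a'
FIRST(B) = {a, b}
Count: 2

2


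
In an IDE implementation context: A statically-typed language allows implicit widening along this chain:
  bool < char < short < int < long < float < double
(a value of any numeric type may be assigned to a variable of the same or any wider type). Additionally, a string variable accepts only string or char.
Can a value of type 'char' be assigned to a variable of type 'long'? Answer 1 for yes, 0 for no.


Target variable type: long
Source value type: char
Numeric ranks: char=1, long=4
Widening allowed iff rank(source) <= rank(target): 1 <= 4? Yes
Result: 1

1


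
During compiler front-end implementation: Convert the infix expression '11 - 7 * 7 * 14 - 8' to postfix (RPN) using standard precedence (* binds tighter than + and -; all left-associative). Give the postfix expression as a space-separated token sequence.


Applying the shunting-yard algorithm:
  Operand 11 -> output
  Push '-' onto operator stack -> op-stack: [-]
  Operand 7 -> output
  Push '*' onto operator stack -> op-stack: [-, *]
  Operand 7 -> output
  See '*' (prec 2); top '*' (prec 2) >= it -> pop '*' to output
  Push '*' onto operator stack -> op-stack: [-, *]
  Operand 14 -> output
  See '-' (prec 1); top '*' (prec 2) >= it -> pop '*' to output
  See '-' (prec 1); top '-' (prec 1) >= it -> pop '-' to output
  Push '-' onto operator stack -> op-stack: [-]
  Operand 8 -> output
  End of input: pop '-' to output
Postfix result: 11 7 7 * 14 * - 8 -

11 7 7 * 14 * - 8 -
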